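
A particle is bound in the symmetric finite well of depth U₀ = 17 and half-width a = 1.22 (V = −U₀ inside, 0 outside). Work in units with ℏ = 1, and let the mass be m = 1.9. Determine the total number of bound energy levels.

N = 7

Define the well-strength parameter z₀ = (a/ℏ)√(2mU₀) = 1.22 × √(2·1.9·17) = 9.806.
A new bound state (alternating even/odd) appears each time z₀ passes a multiple of π/2, so N = ⌊2z₀/π⌋ + 1 = ⌊6.242⌋ + 1 = 7.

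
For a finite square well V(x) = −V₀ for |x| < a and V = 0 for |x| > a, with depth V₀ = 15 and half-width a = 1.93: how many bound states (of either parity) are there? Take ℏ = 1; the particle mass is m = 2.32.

N = 11

Define the well-strength parameter z₀ = (a/ℏ)√(2mV₀) = 1.93 × √(2·2.32·15) = 16.10.
A new bound state (alternating even/odd) appears each time z₀ passes a multiple of π/2, so N = ⌊2z₀/π⌋ + 1 = ⌊10.25⌋ + 1 = 11.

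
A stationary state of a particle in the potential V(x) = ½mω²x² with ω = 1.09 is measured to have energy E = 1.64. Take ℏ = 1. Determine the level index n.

n = 1

E_n = ℏω(n + ½) ⇒ n = E/(ℏω) − ½ = 1.64/1.09 − 0.5 = 1.005 → n = 1.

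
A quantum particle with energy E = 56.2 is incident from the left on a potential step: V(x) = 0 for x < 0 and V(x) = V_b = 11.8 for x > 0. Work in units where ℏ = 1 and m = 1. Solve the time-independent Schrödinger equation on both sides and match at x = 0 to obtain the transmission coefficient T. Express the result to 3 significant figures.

The wavenumbers are k₁ = √(2mE)/ℏ = 10.60 on the left and k₂ = √(2m(E − V_b))/ℏ = 9.423 on the right.
Continuity of ψ and ψ′ at the step yields the reflection amplitude r = (k₁ − k₂)/(k₁ + k₂) = 0.05885; thus R = |r|² = 0.003463, T = 0.9965.

T = 0.997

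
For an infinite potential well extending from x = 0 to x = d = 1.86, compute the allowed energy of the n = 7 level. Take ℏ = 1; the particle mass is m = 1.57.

The infinite-well eigenfunctions ψ_n = √(2/d) sin(nπx/d) vanish at both walls, giving E_n = n²π²ℏ²/(2md²).
E_7 = 7² × π² / (2 × 1.57 × 1.86²) = 44.52.

E = 44.5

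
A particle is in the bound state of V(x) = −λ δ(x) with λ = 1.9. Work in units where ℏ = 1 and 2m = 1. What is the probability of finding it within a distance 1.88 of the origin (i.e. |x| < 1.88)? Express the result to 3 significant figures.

The normalised bound state is ψ = √κ e^{−κ|x|} with κ = mλ/ℏ² = 0.9500.
P(|x| < d) = ∫_{−d}^{d} κ e^{−2κ|x|} dx = 1 − e^{−2κd} = 1 − e^{−3.572} = 0.9719.

P = 0.972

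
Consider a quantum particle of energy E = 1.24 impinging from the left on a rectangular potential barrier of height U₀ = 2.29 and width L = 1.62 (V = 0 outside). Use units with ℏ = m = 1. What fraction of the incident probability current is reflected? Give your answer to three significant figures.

R = 0.964

Since E < U₀ the interior solution is evanescent with decay constant κ = √(2m(U₀ − E))/ℏ = 1.449.
κL = 2.348, sinh(κL) = 5.182.
Matching ψ, ψ′ at both faces gives T = [1 + U₀² sinh²(κL) / (4E(U₀ − E))]⁻¹ = 1/28.04 = 0.0357.
R = 1 − T = 0.964.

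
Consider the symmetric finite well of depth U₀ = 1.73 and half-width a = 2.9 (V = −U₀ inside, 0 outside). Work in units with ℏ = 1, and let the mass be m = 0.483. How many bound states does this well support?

The dimensionless depth is z₀ = a√(2mU₀)/ℏ = 2.9 × √(1.671) = 3.749.
The even/odd transcendental equations gain one root per π/2 in z₀, giving N = 1 + ⌊2z₀/π⌋ = 1 + ⌊2.387⌋ = 3.

N = 3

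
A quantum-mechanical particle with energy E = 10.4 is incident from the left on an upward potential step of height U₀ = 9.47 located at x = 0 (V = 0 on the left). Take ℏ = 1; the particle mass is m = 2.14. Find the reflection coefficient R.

On each side the TISE gives plane waves with k = √(2m(E − V))/ℏ: k₁ = √(2·2.14·10.4) = 6.672, k₂ = √(2·2.14·0.93) = 1.995.
Continuity of ψ and ψ′ at the step yields the reflection amplitude r = (k₁ − k₂)/(k₁ + k₂) = 0.5396; thus R = |r|² = 0.2912, T = 0.7088.

R = 0.291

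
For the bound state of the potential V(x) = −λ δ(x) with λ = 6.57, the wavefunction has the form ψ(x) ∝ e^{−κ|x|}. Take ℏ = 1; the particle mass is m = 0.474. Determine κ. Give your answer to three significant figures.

κ = 3.11

Integrating the TISE across x = 0 gives the cusp condition ψ'(0⁺) − ψ'(0⁻) = −(2mλ/ℏ²)ψ(0).
With ψ ∝ e^{−κ|x|} this yields −2κ = −2mλ/ℏ², so κ = mλ/ℏ² = 3.114.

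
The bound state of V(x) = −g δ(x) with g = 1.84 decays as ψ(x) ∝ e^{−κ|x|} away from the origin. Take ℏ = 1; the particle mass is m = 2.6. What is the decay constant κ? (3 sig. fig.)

κ = 4.78

Integrate −(ℏ²/2m)ψ'' − gδ(x)ψ = Eψ from −ε to +ε: the ψ'' term gives ψ'(0⁺) − ψ'(0⁻) and the δ term gives −(2mg/ℏ²)ψ(0).
With ψ ∝ e^{−κ|x|} this yields −2κ = −2mg/ℏ², so κ = mg/ℏ² = 4.784.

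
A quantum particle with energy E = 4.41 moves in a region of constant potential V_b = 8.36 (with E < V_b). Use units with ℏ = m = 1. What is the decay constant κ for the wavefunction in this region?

κ = 2.81

Since E < V_b the TISE in this region is ψ'' = κ²ψ with κ = √(2m(V_b − E))/ℏ.
κ = √(2 × 1 × 3.95) = 2.811.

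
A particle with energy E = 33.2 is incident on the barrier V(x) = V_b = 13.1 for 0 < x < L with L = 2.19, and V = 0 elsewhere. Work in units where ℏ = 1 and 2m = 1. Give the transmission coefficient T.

Above the barrier the interior wavenumber is k₂ = √(2m(E − V_b))/ℏ = 4.483, giving phase k₂L = 9.818.
Matching at both interfaces gives T⁻¹ = 1 + V_b² sin²(k₂L) / [4E(E − V_b)] = 1.009, hence T = 0.991.

T = 0.991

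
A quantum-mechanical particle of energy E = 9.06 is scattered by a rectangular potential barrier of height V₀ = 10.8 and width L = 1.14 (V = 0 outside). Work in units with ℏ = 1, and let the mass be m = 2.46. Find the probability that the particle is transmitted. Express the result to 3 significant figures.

T = 0.00274

Since E < V₀ the interior solution is evanescent with decay constant κ = √(2m(V₀ − E))/ℏ = 2.926.
κL = 3.336, sinh(κL) = 14.03.
The exact tunnelling result is T⁻¹ = 1 + V₀² sinh²(κL) / [4E(V₀ − E)] = 365.0, so T = 0.00274.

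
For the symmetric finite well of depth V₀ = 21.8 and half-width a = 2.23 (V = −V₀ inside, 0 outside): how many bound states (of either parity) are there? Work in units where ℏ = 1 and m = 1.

The dimensionless depth is z₀ = a√(2mV₀)/ℏ = 2.23 × √(43.60) = 14.72.
A new bound state (alternating even/odd) appears each time z₀ passes a multiple of π/2, so N = ⌊2z₀/π⌋ + 1 = ⌊9.374⌋ + 1 = 10.

N = 10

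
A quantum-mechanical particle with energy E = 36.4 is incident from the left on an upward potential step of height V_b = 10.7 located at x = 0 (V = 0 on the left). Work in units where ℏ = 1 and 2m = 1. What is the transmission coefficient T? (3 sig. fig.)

On each side the TISE gives plane waves with k = √(2m(E − V))/ℏ: k₁ = √(2·½·36.4) = 6.033, k₂ = √(2·½·25.7) = 5.070.
Continuity of ψ and ψ′ at the step yields the reflection amplitude r = (k₁ − k₂)/(k₁ + k₂) = 0.08680; thus R = |r|² = 0.007534, T = 0.9925.

T = 0.992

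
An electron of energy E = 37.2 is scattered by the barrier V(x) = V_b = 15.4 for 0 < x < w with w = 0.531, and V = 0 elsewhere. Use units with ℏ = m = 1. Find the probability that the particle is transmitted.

E > V_b: inside the barrier k₂ = √(2m(E − V_b))/ℏ = 6.603, k₂w = 3.506.
T = [1 + V_b² sin²(k₂w) / (4E(E − V_b))]⁻¹ = 1/1.009 = 0.991.

T = 0.991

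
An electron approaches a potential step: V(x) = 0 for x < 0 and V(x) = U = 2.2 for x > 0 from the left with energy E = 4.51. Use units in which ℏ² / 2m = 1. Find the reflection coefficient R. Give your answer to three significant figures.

The wavenumbers are k₁ = √(2mE)/ℏ = 2.124 on the left and k₂ = √(2m(E − U))/ℏ = 1.520 on the right.
Continuity of ψ and ψ′ at the step yields the reflection amplitude r = (k₁ − k₂)/(k₁ + k₂) = 0.1657; thus R = |r|² = 0.02746, T = 0.9725.

R = 0.0275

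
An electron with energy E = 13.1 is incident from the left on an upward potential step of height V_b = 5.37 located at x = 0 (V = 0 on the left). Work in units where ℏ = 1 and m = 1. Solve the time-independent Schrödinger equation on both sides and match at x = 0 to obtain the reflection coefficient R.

The wavenumbers are k₁ = √(2mE)/ℏ = 5.119 on the left and k₂ = √(2m(E − V_b))/ℏ = 3.932 on the right.
Continuity of ψ and ψ′ at the step yields the reflection amplitude r = (k₁ − k₂)/(k₁ + k₂) = 0.1311; thus R = |r|² = 0.01719, T = 0.9828.

R = 0.0172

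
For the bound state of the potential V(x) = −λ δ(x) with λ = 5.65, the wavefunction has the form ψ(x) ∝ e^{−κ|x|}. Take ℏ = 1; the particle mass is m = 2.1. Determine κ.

κ = 11.9

Integrating the TISE across x = 0 gives the cusp condition ψ'(0⁺) − ψ'(0⁻) = −(2mλ/ℏ²)ψ(0).
With ψ ∝ e^{−κ|x|} this yields −2κ = −2mλ/ℏ², so κ = mλ/ℏ² = 11.87.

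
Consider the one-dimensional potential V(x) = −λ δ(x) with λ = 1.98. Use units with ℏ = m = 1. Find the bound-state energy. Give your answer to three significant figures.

For x ≠ 0 the bound state is ψ ∝ e^{−κ|x|}; integrating the TISE across the delta gives the cusp condition 2κ = 2mλ/ℏ², so κ = 1.980.
Then E = −ℏ²κ²/(2m) = −mλ²/(2ℏ²) = -1.960.

E = -1.96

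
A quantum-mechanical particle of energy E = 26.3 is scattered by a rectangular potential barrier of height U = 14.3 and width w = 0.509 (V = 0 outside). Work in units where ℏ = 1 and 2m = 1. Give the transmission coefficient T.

T = 0.865

Above the barrier the interior wavenumber is k₂ = √(2m(E − U))/ℏ = 3.464, giving phase k₂w = 1.763.
Matching at both interfaces gives T⁻¹ = 1 + U² sin²(k₂w) / [4E(E − U)] = 1.156, hence T = 0.865.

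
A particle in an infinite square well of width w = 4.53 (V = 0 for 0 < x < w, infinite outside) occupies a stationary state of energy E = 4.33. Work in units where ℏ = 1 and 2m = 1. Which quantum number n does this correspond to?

From E_n = n²π²ℏ²/(2mw²) invert to n = √(2mw²E)/(πℏ).
n = (4.53/π) × √(2 × 0.5 × 4.33) = 3.000 → n = 3.

n = 3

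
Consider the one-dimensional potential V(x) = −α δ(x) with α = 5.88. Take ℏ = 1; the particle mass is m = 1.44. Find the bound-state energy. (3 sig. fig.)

E = -24.9

For x ≠ 0 the bound state is ψ ∝ e^{−κ|x|}; integrating the TISE across the delta gives the cusp condition 2κ = 2mα/ℏ², so κ = 8.467.
Then E = −ℏ²κ²/(2m) = −mα²/(2ℏ²) = -24.89.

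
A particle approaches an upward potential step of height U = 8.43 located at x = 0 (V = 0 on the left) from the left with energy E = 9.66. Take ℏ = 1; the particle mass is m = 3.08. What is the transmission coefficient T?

On each side the TISE gives plane waves with k = √(2m(E − V))/ℏ: k₁ = √(2·3.08·9.66) = 7.714, k₂ = √(2·3.08·1.23) = 2.753.
Matching ψ and ψ′ at x = 0 gives r = (k₁ − k₂)/(k₁ + k₂), so R = r² = 0.2247 and T = 1 − R = 0.7753.

T = 0.775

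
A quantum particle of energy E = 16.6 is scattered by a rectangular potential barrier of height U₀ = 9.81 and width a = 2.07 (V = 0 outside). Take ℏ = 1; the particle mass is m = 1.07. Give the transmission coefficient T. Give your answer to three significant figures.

Above the barrier the interior wavenumber is k₂ = √(2m(E − U₀))/ℏ = 3.812, giving phase k₂a = 7.891.
T = [1 + U₀² sin²(k₂a) / (4E(E − U₀))]⁻¹ = 1/1.213 = 0.824.

T = 0.824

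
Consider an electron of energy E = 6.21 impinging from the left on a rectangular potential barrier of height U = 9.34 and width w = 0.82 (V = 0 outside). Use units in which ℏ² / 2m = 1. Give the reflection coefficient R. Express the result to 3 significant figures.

Since E < U the interior solution is evanescent with decay constant κ = √(2m(U − E))/ℏ = 1.769.
κw = 1.451, sinh(κw) = 2.016.
Matching ψ, ψ′ at both faces gives T = [1 + U² sinh²(κw) / (4E(U − E))]⁻¹ = 1/5.560 = 0.180.
R = 1 − T = 0.820.

R = 0.820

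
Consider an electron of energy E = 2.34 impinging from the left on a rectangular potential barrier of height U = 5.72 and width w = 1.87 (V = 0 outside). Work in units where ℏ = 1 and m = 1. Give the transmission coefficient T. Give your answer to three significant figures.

E < U: inside the barrier ψ ∝ e^{±κx} with κ = √(2m(U − E))/ℏ = 2.600.
κw = 4.862, sinh(κw) = 64.64.
The exact tunnelling result is T⁻¹ = 1 + U² sinh²(κw) / [4E(U − E)] = 4322, so T = 0.000231.

T = 0.000231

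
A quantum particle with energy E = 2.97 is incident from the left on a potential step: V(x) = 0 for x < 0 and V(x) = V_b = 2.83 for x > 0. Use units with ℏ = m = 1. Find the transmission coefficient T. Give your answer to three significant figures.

On each side the TISE gives plane waves with k = √(2m(E − V))/ℏ: k₁ = √(2·1·2.97) = 2.437, k₂ = √(2·1·0.14) = 0.5292.
Matching ψ and ψ′ at x = 0 gives r = (k₁ − k₂)/(k₁ + k₂), so R = r² = 0.4137 and T = 1 − R = 0.5863.

T = 0.586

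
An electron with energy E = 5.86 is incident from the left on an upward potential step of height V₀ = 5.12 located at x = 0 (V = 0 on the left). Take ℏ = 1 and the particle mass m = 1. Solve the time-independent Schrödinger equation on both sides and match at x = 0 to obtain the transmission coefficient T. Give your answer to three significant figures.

T = 0.774

The wavenumbers are k₁ = √(2mE)/ℏ = 3.423 on the left and k₂ = √(2m(E − V₀))/ℏ = 1.217 on the right.
Continuity of ψ and ψ′ at the step yields the reflection amplitude r = (k₁ − k₂)/(k₁ + k₂) = 0.4756; thus R = |r|² = 0.2262, T = 0.7738.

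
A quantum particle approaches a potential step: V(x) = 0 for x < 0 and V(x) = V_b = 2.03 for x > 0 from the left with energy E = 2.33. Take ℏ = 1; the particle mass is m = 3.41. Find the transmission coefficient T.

The wavenumbers are k₁ = √(2mE)/ℏ = 3.986 on the left and k₂ = √(2m(E − V_b))/ℏ = 1.430 on the right.
Matching ψ and ψ′ at x = 0 gives r = (k₁ − k₂)/(k₁ + k₂), so R = r² = 0.2227 and T = 1 − R = 0.7773.

T = 0.777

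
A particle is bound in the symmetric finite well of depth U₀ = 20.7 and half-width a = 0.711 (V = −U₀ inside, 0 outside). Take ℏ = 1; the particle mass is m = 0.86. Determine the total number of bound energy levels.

Define the well-strength parameter z₀ = (a/ℏ)√(2mU₀) = 0.711 × √(2·0.86·20.7) = 4.242.
The even/odd transcendental equations gain one root per π/2 in z₀, giving N = 1 + ⌊2z₀/π⌋ = 1 + ⌊2.701⌋ = 3.

N = 3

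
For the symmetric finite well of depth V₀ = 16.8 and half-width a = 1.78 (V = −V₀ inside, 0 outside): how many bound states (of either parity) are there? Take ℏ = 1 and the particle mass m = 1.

N = 7

Define the well-strength parameter z₀ = (a/ℏ)√(2mV₀) = 1.78 × √(2·1·16.8) = 10.32.
The even/odd transcendental equations gain one root per π/2 in z₀, giving N = 1 + ⌊2z₀/π⌋ = 1 + ⌊6.569⌋ = 7.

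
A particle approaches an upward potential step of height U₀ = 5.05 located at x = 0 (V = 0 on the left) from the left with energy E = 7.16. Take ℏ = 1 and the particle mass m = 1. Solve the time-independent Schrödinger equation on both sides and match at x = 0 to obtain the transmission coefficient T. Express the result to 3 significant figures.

T = 0.912

On each side the TISE gives plane waves with k = √(2m(E − V))/ℏ: k₁ = √(2·1·7.16) = 3.784, k₂ = √(2·1·2.11) = 2.054.
Continuity of ψ and ψ′ at the step yields the reflection amplitude r = (k₁ − k₂)/(k₁ + k₂) = 0.2963; thus R = |r|² = 0.08779, T = 0.9122.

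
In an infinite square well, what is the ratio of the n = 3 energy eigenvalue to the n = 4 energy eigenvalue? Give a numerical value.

0.5625

Since E_n ∝ n², the ratio is (3/4)² = 0.5625.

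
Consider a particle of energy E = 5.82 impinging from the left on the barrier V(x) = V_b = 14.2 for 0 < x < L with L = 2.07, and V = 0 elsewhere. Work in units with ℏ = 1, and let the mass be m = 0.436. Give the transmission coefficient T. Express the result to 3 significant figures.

T = 0.0000534

E < V_b: inside the barrier ψ ∝ e^{±κx} with κ = √(2m(V_b − E))/ℏ = 2.703.
κL = 5.596, sinh(κL) = 134.6.
Matching ψ, ψ′ at both faces gives T = [1 + V_b² sinh²(κL) / (4E(V_b − E))]⁻¹ = 1/18730 = 0.0000534.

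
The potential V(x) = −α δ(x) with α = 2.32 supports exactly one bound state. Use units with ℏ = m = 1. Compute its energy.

The bound state is ψ(x) = √κ e^{−κ|x|}. The derivative jump ψ'(0⁺) − ψ'(0⁻) = −(2mα/ℏ²)ψ(0) fixes κ = mα/ℏ² = 2.320.
Then E = −ℏ²κ²/(2m) = −mα²/(2ℏ²) = -2.691.

E = -2.69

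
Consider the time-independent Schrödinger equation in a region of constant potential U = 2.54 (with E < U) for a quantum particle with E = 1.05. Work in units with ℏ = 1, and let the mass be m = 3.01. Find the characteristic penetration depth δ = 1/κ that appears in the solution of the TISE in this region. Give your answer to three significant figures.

Since E < U the TISE in this region is ψ'' = κ²ψ with κ = √(2m(U − E))/ℏ.
κ = √(2 × 3.01 × 1.49) = 2.995. The penetration depth is δ = 1/κ = 0.334.

δ = 0.334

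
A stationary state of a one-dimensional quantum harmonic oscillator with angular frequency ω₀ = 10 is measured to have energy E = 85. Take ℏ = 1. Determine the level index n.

n = 8

Invert E_n = (n + ½)ℏω₀: n = E/ℏω₀ − ½ = 8.000, so n = 8.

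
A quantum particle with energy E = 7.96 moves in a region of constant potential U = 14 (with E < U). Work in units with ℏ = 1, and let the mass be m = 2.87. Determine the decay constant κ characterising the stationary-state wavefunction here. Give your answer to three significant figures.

κ = 5.89

Since E < U the TISE in this region is ψ'' = κ²ψ with κ = √(2m(U − E))/ℏ.
κ = √(2 × 2.87 × 6.04) = 5.888.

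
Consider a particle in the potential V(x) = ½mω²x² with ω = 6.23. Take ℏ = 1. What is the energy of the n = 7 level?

E = 46.7

The oscillator eigenvalues are E_n = ℏω(n + ½), so E_7 = 6.23 × 7.5 = 46.73.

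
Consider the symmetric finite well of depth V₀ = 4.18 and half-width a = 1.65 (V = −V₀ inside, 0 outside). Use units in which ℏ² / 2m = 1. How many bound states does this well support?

The dimensionless depth is z₀ = a√(2mV₀)/ℏ = 1.65 × √(4.180) = 3.373.
A new bound state (alternating even/odd) appears each time z₀ passes a multiple of π/2, so N = ⌊2z₀/π⌋ + 1 = ⌊2.148⌋ + 1 = 3.

N = 3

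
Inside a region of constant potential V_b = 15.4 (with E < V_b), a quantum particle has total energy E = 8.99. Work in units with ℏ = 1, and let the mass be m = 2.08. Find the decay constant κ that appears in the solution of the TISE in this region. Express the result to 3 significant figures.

Since E < V_b the TISE in this region is ψ'' = κ²ψ with κ = √(2m(V_b − E))/ℏ.
κ = √(2 × 2.08 × 6.41) = 5.164.

κ = 5.16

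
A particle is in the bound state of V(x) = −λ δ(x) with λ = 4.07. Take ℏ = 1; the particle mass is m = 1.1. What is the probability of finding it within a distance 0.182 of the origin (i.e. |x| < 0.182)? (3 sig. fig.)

The normalised bound state is ψ = √κ e^{−κ|x|} with κ = mλ/ℏ² = 4.477.
P(|x| < d) = ∫_{−d}^{d} κ e^{−2κ|x|} dx = 1 − e^{−2κd} = 1 − e^{−1.630} = 0.8040.

P = 0.804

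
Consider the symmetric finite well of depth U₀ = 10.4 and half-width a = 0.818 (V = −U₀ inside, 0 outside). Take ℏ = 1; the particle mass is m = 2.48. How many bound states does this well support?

Define the well-strength parameter z₀ = (a/ℏ)√(2mU₀) = 0.818 × √(2·2.48·10.4) = 5.875.
The even/odd transcendental equations gain one root per π/2 in z₀, giving N = 1 + ⌊2z₀/π⌋ = 1 + ⌊3.740⌋ = 4.

N = 4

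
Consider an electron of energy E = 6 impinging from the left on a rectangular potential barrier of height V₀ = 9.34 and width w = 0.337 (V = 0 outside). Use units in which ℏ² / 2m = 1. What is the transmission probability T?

T = 0.681

E < V₀: inside the barrier ψ ∝ e^{±κx} with κ = √(2m(V₀ − E))/ℏ = 1.828.
κw = 0.6159, sinh(κw) = 0.6556.
Matching ψ, ψ′ at both faces gives T = [1 + V₀² sinh²(κw) / (4E(V₀ − E))]⁻¹ = 1/1.468 = 0.681.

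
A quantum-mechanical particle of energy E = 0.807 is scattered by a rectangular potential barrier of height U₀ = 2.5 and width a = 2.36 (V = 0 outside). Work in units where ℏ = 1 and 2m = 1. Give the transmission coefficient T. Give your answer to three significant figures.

T = 0.00750

E < U₀: inside the barrier ψ ∝ e^{±κx} with κ = √(2m(U₀ − E))/ℏ = 1.301.
κa = 3.071, sinh(κa) = 10.76.
The exact tunnelling result is T⁻¹ = 1 + U₀² sinh²(κa) / [4E(U₀ − E)] = 133.3, so T = 0.00750.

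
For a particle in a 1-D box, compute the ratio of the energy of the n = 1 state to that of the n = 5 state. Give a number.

E_n = n²π²ℏ²/(2mL²) so the ratio is n₂²/n₁² = 1/25 = 0.04.

0.04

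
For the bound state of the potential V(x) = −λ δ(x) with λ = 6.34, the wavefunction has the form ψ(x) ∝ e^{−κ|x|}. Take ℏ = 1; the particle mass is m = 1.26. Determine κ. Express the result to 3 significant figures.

κ = 7.99

Integrate −(ℏ²/2m)ψ'' − λδ(x)ψ = Eψ from −ε to +ε: the ψ'' term gives ψ'(0⁺) − ψ'(0⁻) and the δ term gives −(2mλ/ℏ²)ψ(0).
With ψ ∝ e^{−κ|x|} this yields −2κ = −2mλ/ℏ², so κ = mλ/ℏ² = 7.988.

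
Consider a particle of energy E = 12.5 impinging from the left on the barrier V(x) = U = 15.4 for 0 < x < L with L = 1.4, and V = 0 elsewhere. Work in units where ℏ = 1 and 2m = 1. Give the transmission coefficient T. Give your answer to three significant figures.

Since E < U the interior solution is evanescent with decay constant κ = √(2m(U − E))/ℏ = 1.703.
κL = 2.384, sinh(κL) = 5.379.
Matching ψ, ψ′ at both faces gives T = [1 + U² sinh²(κL) / (4E(U − E))]⁻¹ = 1/48.32 = 0.0207.

T = 0.0207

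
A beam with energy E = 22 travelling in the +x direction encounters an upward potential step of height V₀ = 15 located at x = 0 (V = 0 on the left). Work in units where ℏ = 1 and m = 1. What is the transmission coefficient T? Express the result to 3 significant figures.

The wavenumbers are k₁ = √(2mE)/ℏ = 6.633 on the left and k₂ = √(2m(E − V₀))/ℏ = 3.742 on the right.
Continuity of ψ and ψ′ at the step yields the reflection amplitude r = (k₁ − k₂)/(k₁ + k₂) = 0.2787; thus R = |r|² = 0.07768, T = 0.9223.

T = 0.922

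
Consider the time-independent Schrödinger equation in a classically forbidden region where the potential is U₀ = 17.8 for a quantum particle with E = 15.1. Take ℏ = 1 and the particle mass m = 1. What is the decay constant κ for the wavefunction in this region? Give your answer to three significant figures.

κ = 2.32

Since E < U₀ the TISE in this region is ψ'' = κ²ψ with κ = √(2m(U₀ − E))/ℏ.
κ = √(2 × 1 × 2.7) = 2.324.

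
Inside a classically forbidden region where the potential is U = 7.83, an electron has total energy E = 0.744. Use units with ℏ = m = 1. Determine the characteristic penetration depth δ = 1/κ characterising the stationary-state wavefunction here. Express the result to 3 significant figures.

Since E < U the TISE in this region is ψ'' = κ²ψ with κ = √(2m(U − E))/ℏ.
κ = √(2 × 1 × 7.086) = 3.765. The penetration depth is δ = 1/κ = 0.266.

δ = 0.266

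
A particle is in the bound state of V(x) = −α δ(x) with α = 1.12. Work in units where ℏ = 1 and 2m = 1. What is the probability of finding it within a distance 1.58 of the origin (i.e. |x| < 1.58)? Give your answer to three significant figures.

The normalised bound state is ψ = √κ e^{−κ|x|} with κ = mα/ℏ² = 0.5600.
P(|x| < d) = ∫_{−d}^{d} κ e^{−2κ|x|} dx = 1 − e^{−2κd} = 1 − e^{−1.770} = 0.8296.

P = 0.830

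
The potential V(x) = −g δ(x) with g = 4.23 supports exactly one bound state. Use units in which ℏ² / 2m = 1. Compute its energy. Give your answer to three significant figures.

The bound state is ψ(x) = √κ e^{−κ|x|}. The derivative jump ψ'(0⁺) − ψ'(0⁻) = −(2mg/ℏ²)ψ(0) fixes κ = mg/ℏ² = 2.115.
Then E = −ℏ²κ²/(2m) = −mg²/(2ℏ²) = -4.473.

E = -4.47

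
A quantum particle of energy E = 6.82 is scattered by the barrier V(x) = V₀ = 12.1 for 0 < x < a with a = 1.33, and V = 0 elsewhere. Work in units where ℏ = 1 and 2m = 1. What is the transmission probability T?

T = 0.00868

Since E < V₀ the interior solution is evanescent with decay constant κ = √(2m(V₀ − E))/ℏ = 2.298.
κa = 3.056, sinh(κa) = 10.60.
Matching ψ, ψ′ at both faces gives T = [1 + V₀² sinh²(κa) / (4E(V₀ − E))]⁻¹ = 1/115.2 = 0.00868.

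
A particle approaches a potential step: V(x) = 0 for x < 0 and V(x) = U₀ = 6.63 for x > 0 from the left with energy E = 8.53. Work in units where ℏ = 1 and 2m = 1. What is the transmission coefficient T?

T = 0.871

The wavenumbers are k₁ = √(2mE)/ℏ = 2.921 on the left and k₂ = √(2m(E − U₀))/ℏ = 1.378 on the right.
Matching ψ and ψ′ at x = 0 gives r = (k₁ − k₂)/(k₁ + k₂), so R = r² = 0.1287 and T = 1 − R = 0.8713.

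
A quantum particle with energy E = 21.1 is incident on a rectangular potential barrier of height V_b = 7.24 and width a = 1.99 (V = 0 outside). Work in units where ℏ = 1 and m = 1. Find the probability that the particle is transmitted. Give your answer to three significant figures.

E > V_b: inside the barrier k₂ = √(2m(E − V_b))/ℏ = 5.265, k₂a = 10.48.
Matching at both interfaces gives T⁻¹ = 1 + V_b² sin²(k₂a) / [4E(E − V_b)] = 1.034, hence T = 0.967.

T = 0.967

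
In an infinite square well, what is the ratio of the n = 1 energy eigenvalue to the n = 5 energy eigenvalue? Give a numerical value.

0.04

Since E_n ∝ n², the ratio is (1/5)² = 0.04.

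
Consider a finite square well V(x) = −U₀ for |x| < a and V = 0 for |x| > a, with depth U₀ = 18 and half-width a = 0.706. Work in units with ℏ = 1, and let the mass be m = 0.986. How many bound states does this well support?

Define the well-strength parameter z₀ = (a/ℏ)√(2mU₀) = 0.706 × √(2·0.986·18) = 4.206.
The even/odd transcendental equations gain one root per π/2 in z₀, giving N = 1 + ⌊2z₀/π⌋ = 1 + ⌊2.678⌋ = 3.

N = 3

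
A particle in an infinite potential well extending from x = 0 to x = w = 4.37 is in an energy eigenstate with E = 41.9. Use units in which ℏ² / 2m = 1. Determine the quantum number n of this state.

n = 9

For an infinite well E_n = n²π²ℏ²/(2mw²), so n = (w/πℏ)√(2mE).
n = (4.37/π) × √(2 × 0.5 × 41.9) = 9.004 → n = 9.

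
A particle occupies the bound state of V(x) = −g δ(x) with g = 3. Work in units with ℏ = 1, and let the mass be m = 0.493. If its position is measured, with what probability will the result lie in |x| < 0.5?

P = 0.772

The normalised bound state is ψ = √κ e^{−κ|x|} with κ = mg/ℏ² = 1.479.
P(|x| < d) = ∫_{−d}^{d} κ e^{−2κ|x|} dx = 1 − e^{−2κd} = 1 − e^{−1.479} = 0.7721.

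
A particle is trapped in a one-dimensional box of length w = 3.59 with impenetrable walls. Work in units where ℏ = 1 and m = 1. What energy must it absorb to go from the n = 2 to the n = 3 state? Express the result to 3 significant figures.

E_n = n²π²ℏ²/(2mw²), so ΔE = (3² − 2²) π²ℏ²/(2mw²).
ΔE = 5 × π² / (2 × 1 × 3.59²) = 1.914.

ΔE = 1.91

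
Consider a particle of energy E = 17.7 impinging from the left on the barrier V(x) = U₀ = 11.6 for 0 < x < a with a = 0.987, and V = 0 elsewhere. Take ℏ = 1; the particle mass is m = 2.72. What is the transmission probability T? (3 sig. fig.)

Above the barrier the interior wavenumber is k₂ = √(2m(E − U₀))/ℏ = 5.761, giving phase k₂a = 5.686.
T = [1 + U₀² sin²(k₂a) / (4E(E − U₀))]⁻¹ = 1/1.099 = 0.910.

T = 0.910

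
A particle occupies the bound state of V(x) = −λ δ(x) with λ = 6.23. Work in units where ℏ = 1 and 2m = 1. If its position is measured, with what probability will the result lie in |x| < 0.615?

The normalised bound state is ψ = √κ e^{−κ|x|} with κ = mλ/ℏ² = 3.115.
P(|x| < d) = ∫_{−d}^{d} κ e^{−2κ|x|} dx = 1 − e^{−2κd} = 1 − e^{−3.831} = 0.9783.

P = 0.978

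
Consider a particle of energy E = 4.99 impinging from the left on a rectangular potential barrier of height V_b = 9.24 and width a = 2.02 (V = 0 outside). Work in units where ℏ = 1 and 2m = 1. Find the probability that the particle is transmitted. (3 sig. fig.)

T = 0.000959

E < V_b: inside the barrier ψ ∝ e^{±κx} with κ = √(2m(V_b − E))/ℏ = 2.062.
κa = 4.164, sinh(κa) = 32.17.
The exact tunnelling result is T⁻¹ = 1 + V_b² sinh²(κa) / [4E(V_b − E)] = 1042, so T = 0.000959.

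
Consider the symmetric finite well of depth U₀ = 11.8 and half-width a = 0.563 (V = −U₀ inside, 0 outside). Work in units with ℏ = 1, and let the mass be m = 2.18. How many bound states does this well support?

Define the well-strength parameter z₀ = (a/ℏ)√(2mU₀) = 0.563 × √(2·2.18·11.8) = 4.038.
The even/odd transcendental equations gain one root per π/2 in z₀, giving N = 1 + ⌊2z₀/π⌋ = 1 + ⌊2.571⌋ = 3.

N = 3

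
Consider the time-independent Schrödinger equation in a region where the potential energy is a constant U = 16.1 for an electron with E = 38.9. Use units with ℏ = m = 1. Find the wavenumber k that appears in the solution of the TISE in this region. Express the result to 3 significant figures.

k = 6.75

With E > U the solution is oscillatory, ψ ∝ e^{±ikx} with k = √(2m(E − U))/ℏ.
k = √(2 × 1 × 22.8) = 6.753.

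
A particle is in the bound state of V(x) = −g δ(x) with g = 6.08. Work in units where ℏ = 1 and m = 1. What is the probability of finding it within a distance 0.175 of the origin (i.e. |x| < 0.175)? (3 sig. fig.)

The normalised bound state is ψ = √κ e^{−κ|x|} with κ = mg/ℏ² = 6.080.
P(|x| < d) = ∫_{−d}^{d} κ e^{−2κ|x|} dx = 1 − e^{−2κd} = 1 − e^{−2.128} = 0.8809.

P = 0.881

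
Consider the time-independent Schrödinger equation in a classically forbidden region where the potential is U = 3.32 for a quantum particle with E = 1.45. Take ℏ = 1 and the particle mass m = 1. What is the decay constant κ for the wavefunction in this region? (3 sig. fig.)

κ = 1.93

Since E < U the TISE in this region is ψ'' = κ²ψ with κ = √(2m(U − E))/ℏ.
κ = √(2 × 1 × 1.87) = 1.934.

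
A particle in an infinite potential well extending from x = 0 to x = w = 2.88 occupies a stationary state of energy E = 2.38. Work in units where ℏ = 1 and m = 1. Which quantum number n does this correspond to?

n = 2

For an infinite well E_n = n²π²ℏ²/(2mw²), so n = (w/πℏ)√(2mE).
n = (2.88/π) × √(2 × 1 × 2.38) = 2.000 → n = 2.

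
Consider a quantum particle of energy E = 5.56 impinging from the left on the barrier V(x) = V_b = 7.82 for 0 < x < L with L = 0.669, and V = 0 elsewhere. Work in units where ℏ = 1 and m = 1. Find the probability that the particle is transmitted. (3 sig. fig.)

Since E < V_b the interior solution is evanescent with decay constant κ = √(2m(V_b − E))/ℏ = 2.126.
κL = 1.422, sinh(κL) = 1.953.
Matching ψ, ψ′ at both faces gives T = [1 + V_b² sinh²(κL) / (4E(V_b − E))]⁻¹ = 1/5.640 = 0.177.

T = 0.177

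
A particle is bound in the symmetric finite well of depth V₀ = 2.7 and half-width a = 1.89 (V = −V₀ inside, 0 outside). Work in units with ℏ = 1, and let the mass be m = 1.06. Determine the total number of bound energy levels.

The dimensionless depth is z₀ = a√(2mV₀)/ℏ = 1.89 × √(5.724) = 4.522.
A new bound state (alternating even/odd) appears each time z₀ passes a multiple of π/2, so N = ⌊2z₀/π⌋ + 1 = ⌊2.879⌋ + 1 = 3.

N = 3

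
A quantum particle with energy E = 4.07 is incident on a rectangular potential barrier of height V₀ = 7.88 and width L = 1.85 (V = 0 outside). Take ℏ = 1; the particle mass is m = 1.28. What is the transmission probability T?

Since E < V₀ the interior solution is evanescent with decay constant κ = √(2m(V₀ − E))/ℏ = 3.123.
κL = 5.778, sinh(κL) = 161.5.
The exact tunnelling result is T⁻¹ = 1 + V₀² sinh²(κL) / [4E(V₀ − E)] = 26110, so T = 0.0000383.

T = 0.0000383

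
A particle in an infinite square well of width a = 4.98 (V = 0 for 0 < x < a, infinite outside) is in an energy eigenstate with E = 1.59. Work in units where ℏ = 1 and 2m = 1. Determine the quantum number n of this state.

For an infinite well E_n = n²π²ℏ²/(2ma²), so n = (a/πℏ)√(2mE).
n = (4.98/π) × √(2 × 0.5 × 1.59) = 1.999 → n = 2.

n = 2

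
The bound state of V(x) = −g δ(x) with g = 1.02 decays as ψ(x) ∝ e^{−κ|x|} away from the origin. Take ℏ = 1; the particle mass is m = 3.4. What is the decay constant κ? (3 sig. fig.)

κ = 3.47

Integrating the TISE across x = 0 gives the cusp condition ψ'(0⁺) − ψ'(0⁻) = −(2mg/ℏ²)ψ(0).
With ψ ∝ e^{−κ|x|} this yields −2κ = −2mg/ℏ², so κ = mg/ℏ² = 3.468.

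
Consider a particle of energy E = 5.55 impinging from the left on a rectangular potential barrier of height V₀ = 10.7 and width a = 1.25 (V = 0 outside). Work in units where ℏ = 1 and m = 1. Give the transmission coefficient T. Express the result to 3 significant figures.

Since E < V₀ the interior solution is evanescent with decay constant κ = √(2m(V₀ − E))/ℏ = 3.209.
κa = 4.012, sinh(κa) = 27.61.
Matching ψ, ψ′ at both faces gives T = [1 + V₀² sinh²(κa) / (4E(V₀ − E))]⁻¹ = 1/764.5 = 0.00131.

T = 0.00131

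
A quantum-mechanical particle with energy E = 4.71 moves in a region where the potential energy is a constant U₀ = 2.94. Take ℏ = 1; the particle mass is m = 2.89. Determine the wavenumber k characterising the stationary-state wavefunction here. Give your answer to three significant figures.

With E > U₀ the solution is oscillatory, ψ ∝ e^{±ikx} with k = √(2m(E − U₀))/ℏ.
k = √(2 × 2.89 × 1.77) = 3.199.

k = 3.20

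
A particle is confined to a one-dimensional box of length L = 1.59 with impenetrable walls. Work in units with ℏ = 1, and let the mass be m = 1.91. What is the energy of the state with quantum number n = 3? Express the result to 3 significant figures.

E = 9.20

The infinite-well eigenfunctions ψ_n = √(2/L) sin(nπx/L) vanish at both walls, giving E_n = n²π²ℏ²/(2mL²).
E_3 = 3² × π² / (2 × 1.91 × 1.59²) = 9.198.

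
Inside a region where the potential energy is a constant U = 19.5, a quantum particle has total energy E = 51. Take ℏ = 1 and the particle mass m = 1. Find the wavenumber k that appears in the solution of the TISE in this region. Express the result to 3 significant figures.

k = 7.94

With E > U the solution is oscillatory, ψ ∝ e^{±ikx} with k = √(2m(E − U))/ℏ.
k = √(2 × 1 × 31.5) = 7.937.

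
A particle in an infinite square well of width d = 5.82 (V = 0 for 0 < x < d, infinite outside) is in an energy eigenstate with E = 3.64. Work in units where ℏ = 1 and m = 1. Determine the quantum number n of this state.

n = 5

For an infinite well E_n = n²π²ℏ²/(2md²), so n = (d/πℏ)√(2mE).
n = (5.82/π) × √(2 × 1 × 3.64) = 4.998 → n = 5.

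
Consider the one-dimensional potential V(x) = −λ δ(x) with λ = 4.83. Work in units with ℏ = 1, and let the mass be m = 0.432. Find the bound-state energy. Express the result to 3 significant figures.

The bound state is ψ(x) = √κ e^{−κ|x|}. The derivative jump ψ'(0⁺) − ψ'(0⁻) = −(2mλ/ℏ²)ψ(0) fixes κ = mλ/ℏ² = 2.087.
Then E = −ℏ²κ²/(2m) = −mλ²/(2ℏ²) = -5.039.

E = -5.04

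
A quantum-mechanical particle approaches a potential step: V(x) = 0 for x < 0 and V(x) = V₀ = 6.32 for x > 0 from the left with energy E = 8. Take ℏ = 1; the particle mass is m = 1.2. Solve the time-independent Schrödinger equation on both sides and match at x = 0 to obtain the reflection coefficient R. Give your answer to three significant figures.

The wavenumbers are k₁ = √(2mE)/ℏ = 4.382 on the left and k₂ = √(2m(E − V₀))/ℏ = 2.008 on the right.
Continuity of ψ and ψ′ at the step yields the reflection amplitude r = (k₁ − k₂)/(k₁ + k₂) = 0.3715; thus R = |r|² = 0.1380, T = 0.8620.

R = 0.138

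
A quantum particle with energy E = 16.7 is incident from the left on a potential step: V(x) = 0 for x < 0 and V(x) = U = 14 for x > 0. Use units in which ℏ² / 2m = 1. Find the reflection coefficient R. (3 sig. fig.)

The wavenumbers are k₁ = √(2mE)/ℏ = 4.087 on the left and k₂ = √(2m(E − U))/ℏ = 1.643 on the right.
Continuity of ψ and ψ′ at the step yields the reflection amplitude r = (k₁ − k₂)/(k₁ + k₂) = 0.4264; thus R = |r|² = 0.1819, T = 0.8181.

R = 0.182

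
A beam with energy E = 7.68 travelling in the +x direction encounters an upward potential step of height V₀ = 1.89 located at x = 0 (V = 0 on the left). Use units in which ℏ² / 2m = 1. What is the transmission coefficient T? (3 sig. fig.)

T = 0.995

On each side the TISE gives plane waves with k = √(2m(E − V))/ℏ: k₁ = √(2·½·7.68) = 2.771, k₂ = √(2·½·5.79) = 2.406.
Continuity of ψ and ψ′ at the step yields the reflection amplitude r = (k₁ − k₂)/(k₁ + k₂) = 0.07050; thus R = |r|² = 0.004971, T = 0.9950.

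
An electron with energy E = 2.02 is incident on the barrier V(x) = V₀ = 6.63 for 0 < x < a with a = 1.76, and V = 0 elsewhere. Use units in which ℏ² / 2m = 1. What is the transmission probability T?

T = 0.00177

Since E < V₀ the interior solution is evanescent with decay constant κ = √(2m(V₀ − E))/ℏ = 2.147.
κa = 3.779, sinh(κa) = 21.87.
Matching ψ, ψ′ at both faces gives T = [1 + V₀² sinh²(κa) / (4E(V₀ − E))]⁻¹ = 1/565.5 = 0.00177.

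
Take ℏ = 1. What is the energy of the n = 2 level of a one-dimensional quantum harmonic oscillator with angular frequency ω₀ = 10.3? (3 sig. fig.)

E = 25.8

The oscillator eigenvalues are E_n = ℏω₀(n + ½), so E_2 = 10.3 × 2.5 = 25.75.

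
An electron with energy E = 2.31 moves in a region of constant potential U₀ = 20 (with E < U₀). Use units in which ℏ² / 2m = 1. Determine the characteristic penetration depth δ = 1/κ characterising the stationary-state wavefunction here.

δ = 0.238

Since E < U₀ the TISE in this region is ψ'' = κ²ψ with κ = √(2m(U₀ − E))/ℏ.
κ = √(2 × 0.5 × 17.69) = 4.206. The penetration depth is δ = 1/κ = 0.238.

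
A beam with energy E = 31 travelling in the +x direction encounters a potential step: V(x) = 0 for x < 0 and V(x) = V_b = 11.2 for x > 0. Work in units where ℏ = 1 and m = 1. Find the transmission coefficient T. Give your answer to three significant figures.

T = 0.988

On each side the TISE gives plane waves with k = √(2m(E − V))/ℏ: k₁ = √(2·1·31) = 7.874, k₂ = √(2·1·19.8) = 6.293.
Continuity of ψ and ψ′ at the step yields the reflection amplitude r = (k₁ − k₂)/(k₁ + k₂) = 0.1116; thus R = |r|² = 0.01246, T = 0.9875.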